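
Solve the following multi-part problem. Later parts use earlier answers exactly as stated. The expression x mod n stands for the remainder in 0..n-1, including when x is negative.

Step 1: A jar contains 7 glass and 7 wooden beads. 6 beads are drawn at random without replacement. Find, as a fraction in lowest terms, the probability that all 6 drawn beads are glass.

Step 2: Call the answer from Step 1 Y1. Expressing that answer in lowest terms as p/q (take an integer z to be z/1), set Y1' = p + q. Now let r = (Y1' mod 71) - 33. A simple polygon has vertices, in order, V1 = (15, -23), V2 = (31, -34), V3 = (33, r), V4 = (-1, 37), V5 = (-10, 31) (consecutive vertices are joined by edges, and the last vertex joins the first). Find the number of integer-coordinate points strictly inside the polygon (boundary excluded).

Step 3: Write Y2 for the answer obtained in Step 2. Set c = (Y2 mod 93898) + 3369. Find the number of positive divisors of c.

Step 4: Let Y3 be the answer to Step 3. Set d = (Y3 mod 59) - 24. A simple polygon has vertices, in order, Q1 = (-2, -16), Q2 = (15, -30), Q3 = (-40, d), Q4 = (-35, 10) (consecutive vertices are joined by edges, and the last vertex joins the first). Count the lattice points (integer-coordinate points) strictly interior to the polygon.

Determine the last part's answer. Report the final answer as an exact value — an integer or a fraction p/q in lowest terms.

855

Step 1: total draws C(14,6) = 3003; favorable C(7,6) = 7; P = 1/429; answer 1/429
Step 2: Y1 = 1/429; threaded value p + q = 430; r = -29; cross terms: (15*-34 - 31*-23)=203, (31*-29 - 33*-34)=223, (33*37 - -1*-29)=1192, (-1*31 - -10*37)=339, (-10*-23 - 15*31)=-235; twice the area = |1722| = 1722; area = 861; boundary points = 1 + 1 + 2 + 3 + 1 = 8; strictly interior points = area - boundary/2 + 1 = 858; answer 858
Step 3: Y2 = 858; c = 4227; 4227 = 3 * 1409; number of divisors = (1+1) * (1+1) = 4; answer 4
Step 4: Y3 = 4; d = -20; cross terms: (-2*-30 - 15*-16)=300, (15*-20 - -40*-30)=-1500, (-40*10 - -35*-20)=-1100, (-35*-16 - -2*10)=580; twice the area = |-1720| = 1720; area = 860; boundary points = 1 + 5 + 5 + 1 = 12; strictly interior points = area - boundary/2 + 1 = 855; answer 855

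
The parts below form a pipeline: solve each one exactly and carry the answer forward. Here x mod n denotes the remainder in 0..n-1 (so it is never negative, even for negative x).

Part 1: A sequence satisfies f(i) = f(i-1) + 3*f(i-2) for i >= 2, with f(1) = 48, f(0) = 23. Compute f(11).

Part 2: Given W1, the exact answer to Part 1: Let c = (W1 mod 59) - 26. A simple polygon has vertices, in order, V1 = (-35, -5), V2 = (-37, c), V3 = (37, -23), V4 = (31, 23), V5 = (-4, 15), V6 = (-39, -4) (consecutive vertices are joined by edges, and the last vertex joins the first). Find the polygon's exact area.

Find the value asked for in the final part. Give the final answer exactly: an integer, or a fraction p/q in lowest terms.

Part 1: f(2) = 1*(48) + 3*(23) = 117; iterating: f(2)=117, f(3)=261, f(4)=612, f(5)=1395, f(6)=3231, f(7)=7416, f(8)=17109, f(9)=39357, f(10)=90684, f(11)=208755; answer 208755
Part 2: W1 = 208755; c = -13; cross terms: (-35*-13 - -37*-5)=270, (-37*-23 - 37*-13)=1332, (37*23 - 31*-23)=1564, (31*15 - -4*23)=557, (-4*-4 - -39*15)=601, (-39*-5 - -35*-4)=55; twice the area = |4379| = 4379; area = 4379/2; answer 4379/2

4379/2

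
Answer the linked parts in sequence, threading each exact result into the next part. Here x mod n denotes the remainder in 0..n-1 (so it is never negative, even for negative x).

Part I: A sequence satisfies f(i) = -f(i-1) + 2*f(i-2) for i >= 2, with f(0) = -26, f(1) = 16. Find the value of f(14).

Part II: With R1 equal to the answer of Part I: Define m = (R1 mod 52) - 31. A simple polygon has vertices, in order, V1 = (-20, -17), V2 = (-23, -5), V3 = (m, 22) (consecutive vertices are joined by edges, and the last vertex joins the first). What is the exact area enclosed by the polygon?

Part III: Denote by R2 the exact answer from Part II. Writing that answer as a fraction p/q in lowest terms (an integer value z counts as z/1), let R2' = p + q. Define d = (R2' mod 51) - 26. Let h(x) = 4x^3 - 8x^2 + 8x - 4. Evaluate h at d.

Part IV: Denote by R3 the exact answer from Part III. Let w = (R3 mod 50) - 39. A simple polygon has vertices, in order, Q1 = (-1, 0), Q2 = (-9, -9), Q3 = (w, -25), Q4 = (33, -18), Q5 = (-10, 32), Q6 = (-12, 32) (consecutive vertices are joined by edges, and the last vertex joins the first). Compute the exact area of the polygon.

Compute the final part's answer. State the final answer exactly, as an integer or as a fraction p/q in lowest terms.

Part I: f(2) = -1*(16) + 2*(-26) = -68; iterating: f(2)=-68, f(3)=100, f(4)=-236, f(5)=436, f(6)=-908, f(7)=1780, f(8)=-3596, f(9)=7156, f(10)=-14348, f(11)=28660, f(12)=-57356, f(13)=114676, f(14)=-229388; answer -229388
Part II: R1 = -229388; m = 5; cross terms: (-20*-5 - -23*-17)=-291, (-23*22 - 5*-5)=-481, (5*-17 - -20*22)=355; twice the area = |-417| = 417; area = 417/2; answer 417/2
Part III: R2 = 417/2; threaded value p + q = 419; d = -15; 4*(-15)^3 - 8*(-15)^2 + 8*(-15)^1 - 4 = (-13500) + (-1800) + (-120) + (-4) = -15424; answer -15424
Part IV: R3 = -15424; w = -13; cross terms: (-1*-9 - -9*0)=9, (-9*-25 - -13*-9)=108, (-13*-18 - 33*-25)=1059, (33*32 - -10*-18)=876, (-10*32 - -12*32)=64, (-12*0 - -1*32)=32; twice the area = |2148| = 2148; area = 1074; answer 1074

1074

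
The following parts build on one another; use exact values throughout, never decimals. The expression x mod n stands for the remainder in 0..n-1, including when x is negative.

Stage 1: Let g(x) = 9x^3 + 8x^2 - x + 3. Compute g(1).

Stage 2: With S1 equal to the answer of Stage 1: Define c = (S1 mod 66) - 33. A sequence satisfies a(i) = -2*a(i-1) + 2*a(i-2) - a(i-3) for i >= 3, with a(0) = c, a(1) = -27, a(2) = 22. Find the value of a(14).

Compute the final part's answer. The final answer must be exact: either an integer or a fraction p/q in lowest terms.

Stage 1: 9*(1)^3 + 8*(1)^2 - 1*(1)^1 + 3 = (9) + (8) + (-1) + (3) = 19; answer 19
Stage 2: S1 = 19; c = -14; a(3) = -2*(22) + 2*(-27) - 1*(-14) = -84; iterating: a(3)=-84, a(4)=239, a(5)=-668, a(6)=1898, a(7)=-5371, a(8)=15206, a(9)=-43052, a(10)=121887, a(11)=-345084, a(12)=976994, a(13)=-2766043, a(14)=7831158; answer 7831158

7831158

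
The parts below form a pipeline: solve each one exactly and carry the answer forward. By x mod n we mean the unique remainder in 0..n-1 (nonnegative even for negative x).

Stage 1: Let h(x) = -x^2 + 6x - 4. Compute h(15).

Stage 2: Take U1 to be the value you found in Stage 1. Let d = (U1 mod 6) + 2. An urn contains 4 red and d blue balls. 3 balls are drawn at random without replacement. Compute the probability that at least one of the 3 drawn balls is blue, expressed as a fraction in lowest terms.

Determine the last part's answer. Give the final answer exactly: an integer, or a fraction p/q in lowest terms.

161/165

Stage 1: -1*(15)^2 + 6*(15)^1 - 4 = (-225) + (90) + (-4) = -139; answer -139
Stage 2: U1 = -139; d = 7; total draws C(11,3) = 165; complement C(4,3) = 4; favorable 165 - 4 = 161; P = 161/165; answer 161/165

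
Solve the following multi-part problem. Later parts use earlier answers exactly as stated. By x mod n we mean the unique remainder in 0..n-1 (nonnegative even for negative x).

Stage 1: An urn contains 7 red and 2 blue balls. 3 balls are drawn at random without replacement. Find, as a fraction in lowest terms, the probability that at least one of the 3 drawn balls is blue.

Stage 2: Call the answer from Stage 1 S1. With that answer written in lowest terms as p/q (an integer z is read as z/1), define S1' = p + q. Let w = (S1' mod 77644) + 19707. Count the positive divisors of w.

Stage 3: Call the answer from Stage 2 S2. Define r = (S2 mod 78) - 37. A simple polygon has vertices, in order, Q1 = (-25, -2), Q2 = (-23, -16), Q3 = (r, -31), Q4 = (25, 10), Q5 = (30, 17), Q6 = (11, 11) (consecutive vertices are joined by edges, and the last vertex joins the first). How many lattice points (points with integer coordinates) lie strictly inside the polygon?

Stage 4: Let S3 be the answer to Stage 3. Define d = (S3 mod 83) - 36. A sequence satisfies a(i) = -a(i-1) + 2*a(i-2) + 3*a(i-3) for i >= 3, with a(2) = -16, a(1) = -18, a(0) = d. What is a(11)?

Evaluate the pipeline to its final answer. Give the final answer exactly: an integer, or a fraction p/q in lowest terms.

Stage 1: total draws C(9,3) = 84; complement C(7,3) = 35; favorable 84 - 35 = 49; P = 7/12; answer 7/12
Stage 2: S1 = 7/12; threaded value p + q = 19; w = 19726; 19726 = 2 * 7 * 1409; number of divisors = (1+1) * (1+1) * (1+1) = 8; answer 8
Stage 3: S2 = 8; r = -29; cross terms: (-25*-16 - -23*-2)=354, (-23*-31 - -29*-16)=249, (-29*10 - 25*-31)=485, (25*17 - 30*10)=125, (30*11 - 11*17)=143, (11*-2 - -25*11)=253; twice the area = |1609| = 1609; area = 1609/2; boundary points = 2 + 3 + 1 + 1 + 1 + 1 = 9; strictly interior points = area - boundary/2 + 1 = 801; answer 801
Stage 4: S3 = 801; d = 18; a(3) = -1*(-16) + 2*(-18) + 3*(18) = 34; iterating: a(3)=34, a(4)=-120, a(5)=140, a(6)=-278, a(7)=198, a(8)=-334, a(9)=-104, a(10)=30, a(11)=-1240; answer -1240

-1240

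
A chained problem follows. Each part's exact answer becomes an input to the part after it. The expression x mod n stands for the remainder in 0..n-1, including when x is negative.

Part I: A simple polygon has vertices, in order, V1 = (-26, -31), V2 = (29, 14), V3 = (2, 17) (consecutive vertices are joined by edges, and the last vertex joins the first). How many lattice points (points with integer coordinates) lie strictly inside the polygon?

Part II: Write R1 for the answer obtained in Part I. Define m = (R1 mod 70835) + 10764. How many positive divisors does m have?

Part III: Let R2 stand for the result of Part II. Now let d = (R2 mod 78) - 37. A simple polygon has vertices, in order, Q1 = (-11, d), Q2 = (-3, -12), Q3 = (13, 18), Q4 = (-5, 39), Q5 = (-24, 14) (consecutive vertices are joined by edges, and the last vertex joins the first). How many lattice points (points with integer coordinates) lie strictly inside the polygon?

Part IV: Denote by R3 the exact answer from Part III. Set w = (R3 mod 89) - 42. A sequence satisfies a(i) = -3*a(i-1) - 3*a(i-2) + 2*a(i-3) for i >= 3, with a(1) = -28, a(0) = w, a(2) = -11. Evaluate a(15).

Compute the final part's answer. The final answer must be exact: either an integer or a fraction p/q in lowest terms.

Part I: cross terms: (-26*14 - 29*-31)=535, (29*17 - 2*14)=465, (2*-31 - -26*17)=380; twice the area = |1380| = 1380; area = 690; boundary points = 5 + 3 + 4 = 12; strictly interior points = area - boundary/2 + 1 = 685; answer 685
Part II: R1 = 685; m = 11449; 11449 = 107^2; number of divisors = (2+1) = 3; answer 3
Part III: R2 = 3; d = -34; cross terms: (-11*-12 - -3*-34)=30, (-3*18 - 13*-12)=102, (13*39 - -5*18)=597, (-5*14 - -24*39)=866, (-24*-34 - -11*14)=970; twice the area = |2565| = 2565; area = 2565/2; boundary points = 2 + 2 + 3 + 1 + 1 = 9; strictly interior points = area - boundary/2 + 1 = 1279; answer 1279
Part IV: R3 = 1279; w = -9; a(3) = -3*(-11) - 3*(-28) + 2*(-9) = 99; iterating: a(3)=99, a(4)=-320, a(5)=641, a(6)=-765, a(7)=-268, a(8)=4381, a(9)=-13869, a(10)=27928, a(11)=-33415, a(12)=-11277, a(13)=189932, a(14)=-602795, a(15)=1216035; answer 1216035

1216035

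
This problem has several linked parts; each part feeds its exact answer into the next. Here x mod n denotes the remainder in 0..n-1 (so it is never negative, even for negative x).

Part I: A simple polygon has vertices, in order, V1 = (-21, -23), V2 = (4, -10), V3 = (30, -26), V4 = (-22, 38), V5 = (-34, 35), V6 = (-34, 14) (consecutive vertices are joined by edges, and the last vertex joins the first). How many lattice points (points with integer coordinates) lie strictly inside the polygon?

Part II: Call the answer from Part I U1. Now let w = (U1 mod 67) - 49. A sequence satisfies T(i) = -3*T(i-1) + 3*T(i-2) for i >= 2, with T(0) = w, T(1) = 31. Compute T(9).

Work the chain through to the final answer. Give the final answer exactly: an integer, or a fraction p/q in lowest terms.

Part I: cross terms: (-21*-10 - 4*-23)=302, (4*-26 - 30*-10)=196, (30*38 - -22*-26)=568, (-22*35 - -34*38)=522, (-34*14 - -34*35)=714, (-34*-23 - -21*14)=1076; twice the area = |3378| = 3378; area = 1689; boundary points = 1 + 2 + 4 + 3 + 21 + 1 = 32; strictly interior points = area - boundary/2 + 1 = 1674; answer 1674
Part II: U1 = 1674; w = 17; T(2) = -3*(31) + 3*(17) = -42; iterating: T(2)=-42, T(3)=219, T(4)=-783, T(5)=3006, T(6)=-11367, T(7)=43119, T(8)=-163458, T(9)=619731; answer 619731

619731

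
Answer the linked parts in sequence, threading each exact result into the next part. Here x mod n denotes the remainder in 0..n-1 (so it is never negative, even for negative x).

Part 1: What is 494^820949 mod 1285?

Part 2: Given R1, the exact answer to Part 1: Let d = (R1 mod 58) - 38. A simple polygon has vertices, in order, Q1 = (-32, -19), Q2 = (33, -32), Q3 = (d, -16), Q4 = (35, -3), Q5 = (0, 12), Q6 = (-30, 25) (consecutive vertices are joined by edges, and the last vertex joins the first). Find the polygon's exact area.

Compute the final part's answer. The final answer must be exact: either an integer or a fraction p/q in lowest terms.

4297/2

Part 1: squarings mod 1285: 494^1=494, 494^2=1171, 494^4=146, 494^8=756, 494^16=996, 494^32=1281, 494^64=16, 494^128=256, 494^256=1, 494^512=1, 494^1024=1, 494^2048=1, 494^4096=1, 494^8192=1, 494^16384=1, 494^32768=1, 494^65536=1, 494^131072=1, 494^262144=1, 494^524288=1; 494^820949 = 494^1 * 494^4 * 494^16 * 494^64 * 494^128 * 494^512 * 494^1024 * 494^32768 * 494^262144 * 494^524288 = 1214 (mod 1285); answer 1214
Part 2: R1 = 1214; d = 16; cross terms: (-32*-32 - 33*-19)=1651, (33*-16 - 16*-32)=-16, (16*-3 - 35*-16)=512, (35*12 - 0*-3)=420, (0*25 - -30*12)=360, (-30*-19 - -32*25)=1370; twice the area = |4297| = 4297; area = 4297/2; answer 4297/2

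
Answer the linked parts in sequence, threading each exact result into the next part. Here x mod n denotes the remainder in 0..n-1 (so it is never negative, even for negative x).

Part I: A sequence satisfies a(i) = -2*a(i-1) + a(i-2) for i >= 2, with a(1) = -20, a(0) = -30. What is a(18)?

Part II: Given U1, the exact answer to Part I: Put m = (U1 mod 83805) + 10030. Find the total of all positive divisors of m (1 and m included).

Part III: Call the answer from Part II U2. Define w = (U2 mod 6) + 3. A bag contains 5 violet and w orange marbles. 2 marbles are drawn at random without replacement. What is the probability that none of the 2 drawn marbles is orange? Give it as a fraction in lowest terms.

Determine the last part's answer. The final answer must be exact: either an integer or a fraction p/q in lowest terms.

5/14

Part I: a(2) = -2*(-20) + 1*(-30) = 10; iterating: a(2)=10, a(3)=-40, a(4)=90, a(5)=-220, a(6)=530, a(7)=-1280, a(8)=3090, a(9)=-7460, a(10)=18010, a(11)=-43480, a(12)=104970, a(13)=-253420, a(14)=611810, a(15)=-1477040, a(16)=3565890, a(17)=-8608820, a(18)=20783530; answer 20783530
Part II: U1 = 20783530; m = 93725; 93725 = 5^2 * 23 * 163; sigma = (1 + 5 + 25) * (1 + 23) * (1 + 163) = 31 * 24 * 164 = 122016; answer 122016
Part III: U2 = 122016; w = 3; total draws C(8,2) = 28; favorable C(5,2) = 10; P = 5/14; answer 5/14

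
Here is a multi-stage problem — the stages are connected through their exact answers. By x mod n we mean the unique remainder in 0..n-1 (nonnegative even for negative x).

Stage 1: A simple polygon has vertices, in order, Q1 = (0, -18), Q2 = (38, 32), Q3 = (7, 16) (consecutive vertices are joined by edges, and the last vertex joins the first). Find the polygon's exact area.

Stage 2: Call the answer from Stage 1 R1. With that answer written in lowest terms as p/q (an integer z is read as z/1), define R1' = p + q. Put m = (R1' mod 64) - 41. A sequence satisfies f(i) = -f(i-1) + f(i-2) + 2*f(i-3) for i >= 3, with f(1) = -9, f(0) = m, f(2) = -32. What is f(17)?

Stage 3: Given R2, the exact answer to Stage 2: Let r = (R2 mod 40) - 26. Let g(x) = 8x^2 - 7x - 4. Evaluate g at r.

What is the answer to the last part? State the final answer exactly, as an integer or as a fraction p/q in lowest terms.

1662

Stage 1: cross terms: (0*32 - 38*-18)=684, (38*16 - 7*32)=384, (7*-18 - 0*16)=-126; twice the area = |942| = 942; area = 471; answer 471
Stage 2: R1 = 471; threaded value p + q = 472; m = -17; f(3) = -1*(-32) + 1*(-9) + 2*(-17) = -11; iterating: f(3)=-11, f(4)=-39, f(5)=-36, f(6)=-25, f(7)=-89, f(8)=-8, f(9)=-131, f(10)=-55, f(11)=-92, f(12)=-225, f(13)=23, f(14)=-432, f(15)=5, f(16)=-391, f(17)=-468; answer -468
Stage 3: R2 = -468; r = -14; 8*(-14)^2 - 7*(-14)^1 - 4 = (1568) + (98) + (-4) = 1662; answer 1662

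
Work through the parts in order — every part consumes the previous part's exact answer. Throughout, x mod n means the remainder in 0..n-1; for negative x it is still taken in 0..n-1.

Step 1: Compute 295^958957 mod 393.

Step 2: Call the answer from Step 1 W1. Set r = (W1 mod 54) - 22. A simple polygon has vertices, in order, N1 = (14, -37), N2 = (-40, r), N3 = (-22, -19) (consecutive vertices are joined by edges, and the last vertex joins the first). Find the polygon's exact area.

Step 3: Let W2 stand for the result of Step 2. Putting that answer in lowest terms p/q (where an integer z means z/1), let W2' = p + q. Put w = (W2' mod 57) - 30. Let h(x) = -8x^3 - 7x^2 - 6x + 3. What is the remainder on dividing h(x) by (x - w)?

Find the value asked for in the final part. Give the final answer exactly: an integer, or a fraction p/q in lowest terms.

Step 1: squarings mod 393: 295^1=295, 295^2=172, 295^4=109, 295^8=91, 295^16=28, 295^32=391, 295^64=4, 295^128=16, 295^256=256, 295^512=298, 295^1024=379, 295^2048=196, 295^4096=295, 295^8192=172, 295^16384=109, 295^32768=91, 295^65536=28, 295^131072=391, 295^262144=4, 295^524288=16; 295^958957 = 295^1 * 295^4 * 295^8 * 295^32 * 295^64 * 295^128 * 295^256 * 295^8192 * 295^32768 * 295^131072 * 295^262144 * 295^524288 = 94 (mod 393); answer 94
Step 2: W1 = 94; r = 18; cross terms: (14*18 - -40*-37)=-1228, (-40*-19 - -22*18)=1156, (-22*-37 - 14*-19)=1080; twice the area = |1008| = 1008; area = 504; answer 504
Step 3: W2 = 504; threaded value p + q = 505; w = 19; remainder = value at the root: -8*(19)^3 - 7*(19)^2 - 6*(19)^1 + 3 = (-54872) + (-2527) + (-114) + (3) = -57510; answer -57510

-57510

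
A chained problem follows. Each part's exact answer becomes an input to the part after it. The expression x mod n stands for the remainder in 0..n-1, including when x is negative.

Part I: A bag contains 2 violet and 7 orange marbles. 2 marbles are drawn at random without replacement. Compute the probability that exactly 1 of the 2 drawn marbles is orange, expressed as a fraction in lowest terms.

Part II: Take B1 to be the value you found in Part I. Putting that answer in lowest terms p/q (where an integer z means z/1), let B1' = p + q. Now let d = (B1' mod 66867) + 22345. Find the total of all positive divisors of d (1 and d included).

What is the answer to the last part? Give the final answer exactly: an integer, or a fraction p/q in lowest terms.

40284

Part I: total draws C(9,2) = 36; favorable C(7,1)*C(2,1) = 14; P = 7/18; answer 7/18
Part II: B1 = 7/18; threaded value p + q = 25; d = 22370; 22370 = 2 * 5 * 2237; sigma = (1 + 2) * (1 + 5) * (1 + 2237) = 3 * 6 * 2238 = 40284; answer 40284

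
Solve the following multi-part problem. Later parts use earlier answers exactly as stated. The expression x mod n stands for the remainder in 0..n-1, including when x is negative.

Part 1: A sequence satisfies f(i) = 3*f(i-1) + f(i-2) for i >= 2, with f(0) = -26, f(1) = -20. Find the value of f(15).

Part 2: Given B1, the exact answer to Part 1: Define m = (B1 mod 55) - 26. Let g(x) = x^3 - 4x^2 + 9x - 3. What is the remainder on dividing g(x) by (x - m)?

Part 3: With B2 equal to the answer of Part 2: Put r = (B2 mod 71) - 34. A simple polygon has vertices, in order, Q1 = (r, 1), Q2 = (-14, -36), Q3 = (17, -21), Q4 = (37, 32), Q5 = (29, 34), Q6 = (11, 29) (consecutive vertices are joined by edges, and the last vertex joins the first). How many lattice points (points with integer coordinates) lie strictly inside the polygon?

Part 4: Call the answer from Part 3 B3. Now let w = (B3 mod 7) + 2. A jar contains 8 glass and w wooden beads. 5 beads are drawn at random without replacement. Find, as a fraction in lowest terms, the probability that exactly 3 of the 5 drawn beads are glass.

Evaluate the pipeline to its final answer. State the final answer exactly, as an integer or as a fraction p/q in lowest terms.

60/143

Part 1: f(2) = 3*(-20) + 1*(-26) = -86; iterating: f(2)=-86, f(3)=-278, f(4)=-920, f(5)=-3038, f(6)=-10034, f(7)=-33140, f(8)=-109454, f(9)=-361502, f(10)=-1193960, f(11)=-3943382, f(12)=-13024106, f(13)=-43015700, f(14)=-142071206, f(15)=-469229318; answer -469229318
Part 2: B1 = -469229318; m = 21; remainder = value at the root: 1*(21)^3 - 4*(21)^2 + 9*(21)^1 - 3 = (9261) + (-1764) + (189) + (-3) = 7683; answer 7683
Part 3: B2 = 7683; r = -19; cross terms: (-19*-36 - -14*1)=698, (-14*-21 - 17*-36)=906, (17*32 - 37*-21)=1321, (37*34 - 29*32)=330, (29*29 - 11*34)=467, (11*1 - -19*29)=562; twice the area = |4284| = 4284; area = 2142; boundary points = 1 + 1 + 1 + 2 + 1 + 2 = 8; strictly interior points = area - boundary/2 + 1 = 2139; answer 2139
Part 4: B3 = 2139; w = 6; total draws C(14,5) = 2002; favorable C(8,3)*C(6,2) = 840; P = 60/143; answer 60/143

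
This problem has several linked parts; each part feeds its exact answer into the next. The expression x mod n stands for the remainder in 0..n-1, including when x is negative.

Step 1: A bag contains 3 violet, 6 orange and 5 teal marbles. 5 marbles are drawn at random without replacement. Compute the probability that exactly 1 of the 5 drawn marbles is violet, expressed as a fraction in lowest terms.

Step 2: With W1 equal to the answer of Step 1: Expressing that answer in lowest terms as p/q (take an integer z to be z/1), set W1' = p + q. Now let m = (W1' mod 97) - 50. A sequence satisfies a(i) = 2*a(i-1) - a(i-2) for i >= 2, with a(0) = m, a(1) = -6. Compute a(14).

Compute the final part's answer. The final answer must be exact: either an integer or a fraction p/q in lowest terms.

Step 1: total draws C(14,5) = 2002; favorable C(3,1)*C(11,4) = 990; P = 45/91; answer 45/91
Step 2: W1 = 45/91; threaded value p + q = 136; m = -11; a(2) = 2*(-6) - 1*(-11) = -1; iterating: a(2)=-1, a(3)=4, a(4)=9, a(5)=14, a(6)=19, a(7)=24, a(8)=29, a(9)=34, a(10)=39, a(11)=44, a(12)=49, a(13)=54, a(14)=59; answer 59

59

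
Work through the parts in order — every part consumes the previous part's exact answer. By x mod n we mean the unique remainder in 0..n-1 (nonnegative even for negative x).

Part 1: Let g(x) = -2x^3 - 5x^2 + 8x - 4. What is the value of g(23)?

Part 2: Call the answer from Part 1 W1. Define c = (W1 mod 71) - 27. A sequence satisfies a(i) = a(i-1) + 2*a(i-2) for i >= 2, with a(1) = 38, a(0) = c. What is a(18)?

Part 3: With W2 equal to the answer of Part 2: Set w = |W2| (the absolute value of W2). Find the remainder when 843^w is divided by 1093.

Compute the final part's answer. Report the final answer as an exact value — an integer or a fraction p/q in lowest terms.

769

Part 1: -2*(23)^3 - 5*(23)^2 + 8*(23)^1 - 4 = (-24334) + (-2645) + (184) + (-4) = -26799; answer -26799
Part 2: W1 = -26799; c = 12; a(2) = 1*(38) + 2*(12) = 62; iterating: a(2)=62, a(3)=138, a(4)=262, a(5)=538, a(6)=1062, a(7)=2138, a(8)=4262, a(9)=8538, a(10)=17062, a(11)=34138, a(12)=68262, a(13)=136538, a(14)=273062, a(15)=546138, a(16)=1092262, a(17)=2184538, a(18)=4369062; answer 4369062
Part 3: W2 = 4369062; w = 4369062; squarings mod 1093: 843^1=843, 843^2=199, 843^4=253, 843^8=615, 843^16=47, 843^32=23, 843^64=529, 843^128=33, 843^256=1089, 843^512=16, 843^1024=256, 843^2048=1049, 843^4096=843, 843^8192=199, 843^16384=253, 843^32768=615, 843^65536=47, 843^131072=23, 843^262144=529, 843^524288=33, 843^1048576=1089, 843^2097152=16, 843^4194304=256; 843^4369062 = 843^2 * 843^4 * 843^32 * 843^128 * 843^512 * 843^2048 * 843^8192 * 843^32768 * 843^131072 * 843^4194304 = 769 (mod 1093); answer 769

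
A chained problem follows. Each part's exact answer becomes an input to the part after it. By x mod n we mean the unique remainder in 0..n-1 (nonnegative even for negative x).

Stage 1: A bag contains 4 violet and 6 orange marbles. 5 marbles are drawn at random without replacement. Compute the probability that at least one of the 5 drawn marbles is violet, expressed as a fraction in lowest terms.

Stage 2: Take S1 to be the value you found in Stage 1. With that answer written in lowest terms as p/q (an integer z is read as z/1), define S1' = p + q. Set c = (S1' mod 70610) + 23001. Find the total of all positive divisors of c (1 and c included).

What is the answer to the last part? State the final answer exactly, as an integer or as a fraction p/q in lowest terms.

42000

Stage 1: total draws C(10,5) = 252; complement C(6,5) = 6; favorable 252 - 6 = 246; P = 41/42; answer 41/42
Stage 2: S1 = 41/42; threaded value p + q = 83; c = 23084; 23084 = 2^2 * 29 * 199; sigma = (1 + 2 + 4) * (1 + 29) * (1 + 199) = 7 * 30 * 200 = 42000; answer 42000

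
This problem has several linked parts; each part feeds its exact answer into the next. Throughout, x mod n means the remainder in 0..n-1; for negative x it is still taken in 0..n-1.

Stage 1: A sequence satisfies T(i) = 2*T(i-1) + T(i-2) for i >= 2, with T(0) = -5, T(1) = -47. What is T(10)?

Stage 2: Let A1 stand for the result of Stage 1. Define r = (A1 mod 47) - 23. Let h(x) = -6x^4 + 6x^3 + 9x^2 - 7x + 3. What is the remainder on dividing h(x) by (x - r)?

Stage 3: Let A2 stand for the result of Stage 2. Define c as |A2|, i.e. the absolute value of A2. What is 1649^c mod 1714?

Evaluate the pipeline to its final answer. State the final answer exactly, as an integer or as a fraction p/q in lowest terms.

Stage 1: T(2) = 2*(-47) + 1*(-5) = -99; iterating: T(2)=-99, T(3)=-245, T(4)=-589, T(5)=-1423, T(6)=-3435, T(7)=-8293, T(8)=-20021, T(9)=-48335, T(10)=-116691; answer -116691
Stage 2: A1 = -116691; r = -13; remainder = value at the root: -6*(-13)^4 + 6*(-13)^3 + 9*(-13)^2 - 7*(-13)^1 + 3 = (-171366) + (-13182) + (1521) + (91) + (3) = -182933; answer -182933
Stage 3: A2 = -182933; c = 182933; squarings mod 1714: 1649^1=1649, 1649^2=797, 1649^4=1029, 1649^8=1303, 1649^16=949, 1649^32=751, 1649^64=95, 1649^128=455, 1649^256=1345, 1649^512=755, 1649^1024=977, 1649^2048=1545, 1649^4096=1137, 1649^8192=413, 1649^16384=883, 1649^32768=1533, 1649^65536=195, 1649^131072=317; 1649^182933 = 1649^1 * 1649^4 * 1649^16 * 1649^128 * 1649^512 * 1649^2048 * 1649^16384 * 1649^32768 * 1649^131072 = 237 (mod 1714); answer 237

237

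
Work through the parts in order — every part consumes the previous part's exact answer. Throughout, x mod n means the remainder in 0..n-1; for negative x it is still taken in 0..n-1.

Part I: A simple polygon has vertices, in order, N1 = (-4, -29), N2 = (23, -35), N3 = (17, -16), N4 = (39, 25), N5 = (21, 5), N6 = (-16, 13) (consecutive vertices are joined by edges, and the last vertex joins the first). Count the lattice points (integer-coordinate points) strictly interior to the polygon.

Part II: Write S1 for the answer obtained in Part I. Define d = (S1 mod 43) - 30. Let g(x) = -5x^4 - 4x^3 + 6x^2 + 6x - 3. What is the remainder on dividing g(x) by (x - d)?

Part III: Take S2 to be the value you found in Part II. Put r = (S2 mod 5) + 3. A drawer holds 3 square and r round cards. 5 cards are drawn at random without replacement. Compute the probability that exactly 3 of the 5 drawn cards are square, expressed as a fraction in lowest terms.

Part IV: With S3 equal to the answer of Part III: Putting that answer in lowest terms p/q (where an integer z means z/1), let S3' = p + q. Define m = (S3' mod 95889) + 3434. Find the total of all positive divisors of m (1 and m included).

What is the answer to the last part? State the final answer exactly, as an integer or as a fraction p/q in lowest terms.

3468

Part I: cross terms: (-4*-35 - 23*-29)=807, (23*-16 - 17*-35)=227, (17*25 - 39*-16)=1049, (39*5 - 21*25)=-330, (21*13 - -16*5)=353, (-16*-29 - -4*13)=516; twice the area = |2622| = 2622; area = 1311; boundary points = 3 + 1 + 1 + 2 + 1 + 6 = 14; strictly interior points = area - boundary/2 + 1 = 1305; answer 1305
Part II: S1 = 1305; d = -15; remainder = value at the root: -5*(-15)^4 - 4*(-15)^3 + 6*(-15)^2 + 6*(-15)^1 - 3 = (-253125) + (13500) + (1350) + (-90) + (-3) = -238368; answer -238368
Part III: S2 = -238368; r = 5; total draws C(8,5) = 56; favorable C(3,3)*C(5,2) = 10; P = 5/28; answer 5/28
Part IV: S3 = 5/28; threaded value p + q = 33; m = 3467; 3467 is prime, so its only divisors are 1 and 3467; sigma = 1 + 3467 = 3468; answer 3468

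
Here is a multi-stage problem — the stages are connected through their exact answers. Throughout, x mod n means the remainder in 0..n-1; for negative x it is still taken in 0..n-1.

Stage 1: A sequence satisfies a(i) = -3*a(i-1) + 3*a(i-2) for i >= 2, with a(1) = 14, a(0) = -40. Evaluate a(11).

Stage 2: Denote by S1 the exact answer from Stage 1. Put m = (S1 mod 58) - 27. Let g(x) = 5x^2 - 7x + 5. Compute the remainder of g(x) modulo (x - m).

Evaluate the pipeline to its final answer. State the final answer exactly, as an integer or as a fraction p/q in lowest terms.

533

Stage 1: a(2) = -3*(14) + 3*(-40) = -162; iterating: a(2)=-162, a(3)=528, a(4)=-2070, a(5)=7794, a(6)=-29592, a(7)=112158, a(8)=-425250, a(9)=1612224, a(10)=-6112422, a(11)=23173938; answer 23173938
Stage 2: S1 = 23173938; m = 11; remainder = value at the root: 5*(11)^2 - 7*(11)^1 + 5 = (605) + (-77) + (5) = 533; answer 533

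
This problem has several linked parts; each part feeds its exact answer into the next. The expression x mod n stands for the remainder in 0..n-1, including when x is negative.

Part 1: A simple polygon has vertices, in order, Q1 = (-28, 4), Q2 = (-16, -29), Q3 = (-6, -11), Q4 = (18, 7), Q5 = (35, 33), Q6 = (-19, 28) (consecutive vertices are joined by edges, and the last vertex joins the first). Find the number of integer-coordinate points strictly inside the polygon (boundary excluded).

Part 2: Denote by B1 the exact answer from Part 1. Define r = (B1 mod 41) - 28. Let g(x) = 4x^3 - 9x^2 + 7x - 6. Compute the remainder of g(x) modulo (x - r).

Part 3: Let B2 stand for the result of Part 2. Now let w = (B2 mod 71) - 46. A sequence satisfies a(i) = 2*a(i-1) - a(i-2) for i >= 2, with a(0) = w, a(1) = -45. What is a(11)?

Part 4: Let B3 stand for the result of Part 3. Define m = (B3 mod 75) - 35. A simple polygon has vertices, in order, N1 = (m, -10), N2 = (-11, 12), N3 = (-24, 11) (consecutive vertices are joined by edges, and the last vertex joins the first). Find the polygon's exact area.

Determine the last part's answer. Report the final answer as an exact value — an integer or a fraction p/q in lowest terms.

277/2

Part 1: cross terms: (-28*-29 - -16*4)=876, (-16*-11 - -6*-29)=2, (-6*7 - 18*-11)=156, (18*33 - 35*7)=349, (35*28 - -19*33)=1607, (-19*4 - -28*28)=708; twice the area = |3698| = 3698; area = 1849; boundary points = 3 + 2 + 6 + 1 + 1 + 3 = 16; strictly interior points = area - boundary/2 + 1 = 1842; answer 1842
Part 2: B1 = 1842; r = 10; remainder = value at the root: 4*(10)^3 - 9*(10)^2 + 7*(10)^1 - 6 = (4000) + (-900) + (70) + (-6) = 3164; answer 3164
Part 3: B2 = 3164; w = -6; a(2) = 2*(-45) - 1*(-6) = -84; iterating: a(2)=-84, a(3)=-123, a(4)=-162, a(5)=-201, a(6)=-240, a(7)=-279, a(8)=-318, a(9)=-357, a(10)=-396, a(11)=-435; answer -435
Part 4: B3 = -435; m = -20; cross terms: (-20*12 - -11*-10)=-350, (-11*11 - -24*12)=167, (-24*-10 - -20*11)=460; twice the area = |277| = 277; area = 277/2; answer 277/2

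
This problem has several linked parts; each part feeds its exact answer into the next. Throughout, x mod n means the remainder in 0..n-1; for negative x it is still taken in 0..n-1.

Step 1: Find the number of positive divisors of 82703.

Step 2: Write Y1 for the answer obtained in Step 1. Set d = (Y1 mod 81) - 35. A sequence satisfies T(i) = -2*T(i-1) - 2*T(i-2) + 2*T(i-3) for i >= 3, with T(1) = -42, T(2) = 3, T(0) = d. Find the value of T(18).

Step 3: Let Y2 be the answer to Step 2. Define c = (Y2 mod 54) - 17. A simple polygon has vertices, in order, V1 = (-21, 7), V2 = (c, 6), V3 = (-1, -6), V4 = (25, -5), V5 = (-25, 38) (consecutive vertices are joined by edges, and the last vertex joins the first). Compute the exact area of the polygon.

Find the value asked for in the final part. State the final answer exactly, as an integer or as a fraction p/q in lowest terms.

761

Step 1: 82703 = 191 * 433; number of divisors = (1+1) * (1+1) = 4; answer 4
Step 2: Y1 = 4; d = -31; T(3) = -2*(3) - 2*(-42) + 2*(-31) = 16; iterating: T(3)=16, T(4)=-122, T(5)=218, T(6)=-160, T(7)=-360, T(8)=1476, T(9)=-2552, T(10)=1432, T(11)=5192, T(12)=-18352, T(13)=29184, T(14)=-11280, T(15)=-72512, T(16)=225952, T(17)=-329440, T(18)=61952; answer 61952
Step 3: Y2 = 61952; c = -3; cross terms: (-21*6 - -3*7)=-105, (-3*-6 - -1*6)=24, (-1*-5 - 25*-6)=155, (25*38 - -25*-5)=825, (-25*7 - -21*38)=623; twice the area = |1522| = 1522; area = 761; answer 761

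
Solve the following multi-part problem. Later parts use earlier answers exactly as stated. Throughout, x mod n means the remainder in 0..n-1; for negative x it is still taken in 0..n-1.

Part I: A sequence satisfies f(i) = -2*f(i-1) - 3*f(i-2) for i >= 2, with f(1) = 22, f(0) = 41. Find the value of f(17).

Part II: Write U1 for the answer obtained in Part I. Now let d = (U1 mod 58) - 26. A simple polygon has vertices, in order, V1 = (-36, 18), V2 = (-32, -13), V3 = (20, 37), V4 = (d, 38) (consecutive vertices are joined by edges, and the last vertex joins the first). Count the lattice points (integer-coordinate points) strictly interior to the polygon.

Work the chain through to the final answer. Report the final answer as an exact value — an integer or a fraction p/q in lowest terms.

Part I: f(2) = -2*(22) - 3*(41) = -167; iterating: f(2)=-167, f(3)=268, f(4)=-35, f(5)=-734, f(6)=1573, f(7)=-944, f(8)=-2831, f(9)=8494, f(10)=-8495, f(11)=-8492, f(12)=42469, f(13)=-59462, f(14)=-8483, f(15)=195352, f(16)=-365255, f(17)=144454; answer 144454
Part II: U1 = 144454; d = 8; cross terms: (-36*-13 - -32*18)=1044, (-32*37 - 20*-13)=-924, (20*38 - 8*37)=464, (8*18 - -36*38)=1512; twice the area = |2096| = 2096; area = 1048; boundary points = 1 + 2 + 1 + 4 = 8; strictly interior points = area - boundary/2 + 1 = 1045; answer 1045

1045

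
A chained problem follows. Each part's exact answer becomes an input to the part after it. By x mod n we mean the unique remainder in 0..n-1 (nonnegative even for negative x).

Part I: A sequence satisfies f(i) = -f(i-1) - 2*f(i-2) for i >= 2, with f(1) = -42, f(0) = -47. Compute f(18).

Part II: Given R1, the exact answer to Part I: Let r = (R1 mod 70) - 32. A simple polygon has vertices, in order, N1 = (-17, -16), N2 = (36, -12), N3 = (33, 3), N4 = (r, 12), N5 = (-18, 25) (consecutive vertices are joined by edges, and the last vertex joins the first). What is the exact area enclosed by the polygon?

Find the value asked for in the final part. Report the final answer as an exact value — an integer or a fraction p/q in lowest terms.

3313/2

Part I: f(2) = -1*(-42) - 2*(-47) = 136; iterating: f(2)=136, f(3)=-52, f(4)=-220, f(5)=324, f(6)=116, f(7)=-764, f(8)=532, f(9)=996, f(10)=-2060, f(11)=68, f(12)=4052, f(13)=-4188, f(14)=-3916, f(15)=12292, f(16)=-4460, f(17)=-20124, f(18)=29044; answer 29044
Part II: R1 = 29044; r = 32; cross terms: (-17*-12 - 36*-16)=780, (36*3 - 33*-12)=504, (33*12 - 32*3)=300, (32*25 - -18*12)=1016, (-18*-16 - -17*25)=713; twice the area = |3313| = 3313; area = 3313/2; answer 3313/2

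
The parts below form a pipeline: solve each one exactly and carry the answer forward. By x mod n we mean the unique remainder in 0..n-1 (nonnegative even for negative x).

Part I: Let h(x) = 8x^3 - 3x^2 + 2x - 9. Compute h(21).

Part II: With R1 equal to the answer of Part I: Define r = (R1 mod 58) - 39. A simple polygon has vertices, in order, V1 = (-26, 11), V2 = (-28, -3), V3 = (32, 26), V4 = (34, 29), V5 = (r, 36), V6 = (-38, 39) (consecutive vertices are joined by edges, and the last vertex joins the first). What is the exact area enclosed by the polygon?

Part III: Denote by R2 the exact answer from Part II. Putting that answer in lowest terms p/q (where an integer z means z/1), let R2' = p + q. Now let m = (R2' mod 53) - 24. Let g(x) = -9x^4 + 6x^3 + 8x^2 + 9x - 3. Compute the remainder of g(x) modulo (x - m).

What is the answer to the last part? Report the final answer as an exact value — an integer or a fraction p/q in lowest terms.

-95293

Part I: 8*(21)^3 - 3*(21)^2 + 2*(21)^1 - 9 = (74088) + (-1323) + (42) + (-9) = 72798; answer 72798
Part II: R1 = 72798; r = -31; cross terms: (-26*-3 - -28*11)=386, (-28*26 - 32*-3)=-632, (32*29 - 34*26)=44, (34*36 - -31*29)=2123, (-31*39 - -38*36)=159, (-38*11 - -26*39)=596; twice the area = |2676| = 2676; area = 1338; answer 1338
Part III: R2 = 1338; threaded value p + q = 1339; m = -10; remainder = value at the root: -9*(-10)^4 + 6*(-10)^3 + 8*(-10)^2 + 9*(-10)^1 - 3 = (-90000) + (-6000) + (800) + (-90) + (-3) = -95293; answer -95293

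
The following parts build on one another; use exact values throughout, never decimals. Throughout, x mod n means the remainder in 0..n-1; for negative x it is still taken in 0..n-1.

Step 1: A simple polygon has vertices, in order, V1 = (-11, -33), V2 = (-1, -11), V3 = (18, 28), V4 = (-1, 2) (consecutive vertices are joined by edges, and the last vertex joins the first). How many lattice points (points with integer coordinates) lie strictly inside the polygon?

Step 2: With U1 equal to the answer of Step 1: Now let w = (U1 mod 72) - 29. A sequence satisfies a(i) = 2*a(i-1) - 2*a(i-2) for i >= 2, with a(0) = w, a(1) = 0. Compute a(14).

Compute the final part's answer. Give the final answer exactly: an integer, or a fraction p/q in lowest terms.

Step 1: cross terms: (-11*-11 - -1*-33)=88, (-1*28 - 18*-11)=170, (18*2 - -1*28)=64, (-1*-33 - -11*2)=55; twice the area = |377| = 377; area = 377/2; boundary points = 2 + 1 + 1 + 5 = 9; strictly interior points = area - boundary/2 + 1 = 185; answer 185
Step 2: U1 = 185; w = 12; a(2) = 2*(0) - 2*(12) = -24; iterating: a(2)=-24, a(3)=-48, a(4)=-48, a(5)=0, a(6)=96, a(7)=192, a(8)=192, a(9)=0, a(10)=-384, a(11)=-768, a(12)=-768, a(13)=0, a(14)=1536; answer 1536

1536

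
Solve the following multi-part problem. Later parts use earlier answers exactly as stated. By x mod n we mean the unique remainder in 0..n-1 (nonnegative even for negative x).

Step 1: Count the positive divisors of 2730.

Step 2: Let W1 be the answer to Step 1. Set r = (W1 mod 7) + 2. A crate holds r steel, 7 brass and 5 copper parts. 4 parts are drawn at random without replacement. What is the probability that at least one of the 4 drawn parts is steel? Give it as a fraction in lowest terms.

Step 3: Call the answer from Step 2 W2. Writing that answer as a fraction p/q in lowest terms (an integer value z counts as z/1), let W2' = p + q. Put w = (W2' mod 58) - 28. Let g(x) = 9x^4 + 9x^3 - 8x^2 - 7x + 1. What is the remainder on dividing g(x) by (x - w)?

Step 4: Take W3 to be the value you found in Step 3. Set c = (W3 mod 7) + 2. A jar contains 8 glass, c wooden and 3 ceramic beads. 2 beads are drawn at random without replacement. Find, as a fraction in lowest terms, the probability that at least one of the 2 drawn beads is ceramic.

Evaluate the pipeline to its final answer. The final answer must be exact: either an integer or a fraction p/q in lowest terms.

Step 1: 2730 = 2 * 3 * 5 * 7 * 13; number of divisors = (1+1) * (1+1) * (1+1) * (1+1) * (1+1) = 32; answer 32
Step 2: W1 = 32; r = 6; total draws C(18,4) = 3060; complement C(12,4) = 495; favorable 3060 - 495 = 2565; P = 57/68; answer 57/68
Step 3: W2 = 57/68; threaded value p + q = 125; w = -19; remainder = value at the root: 9*(-19)^4 + 9*(-19)^3 - 8*(-19)^2 - 7*(-19)^1 + 1 = (1172889) + (-61731) + (-2888) + (133) + (1) = 1108404; answer 1108404
Step 4: W3 = 1108404; c = 5; total draws C(16,2) = 120; complement C(13,2) = 78; favorable 120 - 78 = 42; P = 7/20; answer 7/20

7/20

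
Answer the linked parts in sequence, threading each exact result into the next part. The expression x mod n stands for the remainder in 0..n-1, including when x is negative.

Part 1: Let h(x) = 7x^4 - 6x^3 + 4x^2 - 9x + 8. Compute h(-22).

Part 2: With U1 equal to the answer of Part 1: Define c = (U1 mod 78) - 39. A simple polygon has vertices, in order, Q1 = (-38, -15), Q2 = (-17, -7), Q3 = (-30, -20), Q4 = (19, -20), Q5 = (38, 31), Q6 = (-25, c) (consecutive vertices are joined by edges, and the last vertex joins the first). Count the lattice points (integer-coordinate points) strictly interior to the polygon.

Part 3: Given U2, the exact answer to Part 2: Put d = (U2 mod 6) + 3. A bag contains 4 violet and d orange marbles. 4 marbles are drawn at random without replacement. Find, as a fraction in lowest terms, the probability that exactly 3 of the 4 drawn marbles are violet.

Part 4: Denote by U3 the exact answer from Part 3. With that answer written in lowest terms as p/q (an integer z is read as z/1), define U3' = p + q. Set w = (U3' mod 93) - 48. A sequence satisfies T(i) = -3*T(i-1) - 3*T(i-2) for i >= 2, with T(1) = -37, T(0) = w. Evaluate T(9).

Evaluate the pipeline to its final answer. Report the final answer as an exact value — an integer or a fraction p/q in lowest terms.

8181

Part 1: 7*(-22)^4 - 6*(-22)^3 + 4*(-22)^2 - 9*(-22)^1 + 8 = (1639792) + (63888) + (1936) + (198) + (8) = 1705822; answer 1705822
Part 2: U1 = 1705822; c = 1; cross terms: (-38*-7 - -17*-15)=11, (-17*-20 - -30*-7)=130, (-30*-20 - 19*-20)=980, (19*31 - 38*-20)=1349, (38*1 - -25*31)=813, (-25*-15 - -38*1)=413; twice the area = |3696| = 3696; area = 1848; boundary points = 1 + 13 + 49 + 1 + 3 + 1 = 68; strictly interior points = area - boundary/2 + 1 = 1815; answer 1815
Part 3: U2 = 1815; d = 6; total draws C(10,4) = 210; favorable C(4,3)*C(6,1) = 24; P = 4/35; answer 4/35
Part 4: U3 = 4/35; threaded value p + q = 39; w = -9; T(2) = -3*(-37) - 3*(-9) = 138; iterating: T(2)=138, T(3)=-303, T(4)=495, T(5)=-576, T(6)=243, T(7)=999, T(8)=-3726, T(9)=8181; answer 8181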